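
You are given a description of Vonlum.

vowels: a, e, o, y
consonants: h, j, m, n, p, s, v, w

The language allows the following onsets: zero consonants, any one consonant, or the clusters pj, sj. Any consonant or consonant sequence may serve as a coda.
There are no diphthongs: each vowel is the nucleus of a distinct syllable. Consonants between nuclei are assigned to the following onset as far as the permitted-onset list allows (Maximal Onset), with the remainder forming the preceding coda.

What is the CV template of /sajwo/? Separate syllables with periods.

CVC.CV

Nuclei (vowels): a, o → 2 syllables.
Between /a/ (V1) and /o/ (V2): /jw/ — longest licit onset from the right is /w/, leaving /j/ as coda.
So the parse is saj.wo.
Mapping each syllable to C/V: /saj/ → CVC, /wo/ → CV.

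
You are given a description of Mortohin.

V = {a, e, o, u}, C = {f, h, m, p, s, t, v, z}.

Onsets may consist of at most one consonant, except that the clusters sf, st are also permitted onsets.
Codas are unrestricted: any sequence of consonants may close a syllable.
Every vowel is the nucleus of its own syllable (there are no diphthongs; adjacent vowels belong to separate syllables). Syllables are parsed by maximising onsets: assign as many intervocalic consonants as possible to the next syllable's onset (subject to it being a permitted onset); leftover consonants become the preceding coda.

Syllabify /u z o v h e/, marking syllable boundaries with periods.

The vowels are u, o, e — 3 nuclei, so 3 syllables.
Between /u/ (V1) and /o/ (V2): /z/ is a single consonant, so it becomes the next onset.
Between /o/ (V2) and /e/ (V3): /vh/; trying suffixes from longest down, /h/ is the first permitted one, so coda /v/ | onset /h/.

u.zov.he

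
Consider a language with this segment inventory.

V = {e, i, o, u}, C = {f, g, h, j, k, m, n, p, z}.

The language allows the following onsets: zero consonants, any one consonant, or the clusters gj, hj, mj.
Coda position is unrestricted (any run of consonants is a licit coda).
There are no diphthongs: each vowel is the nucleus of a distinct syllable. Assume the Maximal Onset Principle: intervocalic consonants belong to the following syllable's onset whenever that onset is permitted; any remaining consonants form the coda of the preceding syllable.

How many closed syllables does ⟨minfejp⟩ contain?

Nuclei (vowels): i, e → 2 syllables.
V1 /i/ – V2 /e/: /nf/ — longest licit onset from the right is /f/, leaving /n/ as coda.
Syllabification: min.fejp.
Classifying each syllable: /min/ (closed), /fejp/ (closed).
Closed syllables: 2.

2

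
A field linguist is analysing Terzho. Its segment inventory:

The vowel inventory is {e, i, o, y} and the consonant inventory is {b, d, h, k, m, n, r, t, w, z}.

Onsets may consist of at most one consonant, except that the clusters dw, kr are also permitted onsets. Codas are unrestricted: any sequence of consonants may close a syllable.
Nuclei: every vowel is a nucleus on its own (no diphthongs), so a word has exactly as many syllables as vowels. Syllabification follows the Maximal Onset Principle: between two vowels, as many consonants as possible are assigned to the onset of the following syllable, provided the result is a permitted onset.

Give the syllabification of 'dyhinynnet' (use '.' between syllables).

dy.hi.nyn.net

Vowels present: y, i, y, e; each is a nucleus, giving 4 syllables.
V1 /y/ – V2 /i/: /h/ → onset of the next syllable (single consonants are always licit onsets).
V2 /i/ – V3 /y/: /n/ → onset of the next syllable (single consonants are always licit onsets).
V3 /y/ – V4 /e/: /nn/ — longest licit onset from the right is /n/, leaving /n/ as coda.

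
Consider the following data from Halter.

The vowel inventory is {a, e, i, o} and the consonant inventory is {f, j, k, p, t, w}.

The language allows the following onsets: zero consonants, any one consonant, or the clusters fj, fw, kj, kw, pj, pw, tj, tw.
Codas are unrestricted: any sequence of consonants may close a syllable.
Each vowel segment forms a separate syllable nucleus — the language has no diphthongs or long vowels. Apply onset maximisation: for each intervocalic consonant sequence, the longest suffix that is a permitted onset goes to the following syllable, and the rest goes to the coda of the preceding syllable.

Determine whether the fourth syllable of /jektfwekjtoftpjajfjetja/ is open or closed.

Nuclei (vowels): e, e, o, a, e, a → 6 syllables.
Between /e/ (V1) and /e/ (V2): /ktfw/; trying suffixes from longest down, /fw/ is the first permitted one, so coda /kt/ | onset /fw/.
Between /e/ (V2) and /o/ (V3): cluster /kjt/ — the longest permitted-onset suffix is /t/; onset = /t/, preceding coda = /kj/.
Between /o/ (V3) and /a/ (V4): cluster /ftpj/ — the longest permitted-onset suffix is /pj/; onset = /pj/, preceding coda = /ft/.
Between /a/ (V4) and /e/ (V5): cluster /jfj/ — the longest permitted-onset suffix is /fj/; onset = /fj/, preceding coda = /j/.
Between /e/ (V5) and /a/ (V6): /tj/ is a licit onset in full, so it all attaches to the next syllable.
Syllabification: jekt.fwekj.toft.pjaj.fje.tja.
Syllable 4 is /pjaj/ with coda /j/, so it is closed.

closed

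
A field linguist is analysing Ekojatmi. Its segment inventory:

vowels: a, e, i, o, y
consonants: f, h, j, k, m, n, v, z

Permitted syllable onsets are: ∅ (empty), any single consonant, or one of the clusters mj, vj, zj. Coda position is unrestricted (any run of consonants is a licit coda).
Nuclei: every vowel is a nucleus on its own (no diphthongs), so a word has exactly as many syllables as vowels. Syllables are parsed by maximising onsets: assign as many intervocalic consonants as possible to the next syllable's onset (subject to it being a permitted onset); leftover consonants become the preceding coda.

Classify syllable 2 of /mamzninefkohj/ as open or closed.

open

Nuclei (vowels): a, i, e, o → 4 syllables.
/a…i/ gap (V1→V2): cluster /mzn/ — the longest permitted-onset suffix is /n/; onset = /n/, preceding coda = /mz/.
/i…e/ gap (V2→V3): /n/ → onset of the next syllable (single consonants are always licit onsets).
/e…o/ gap (V3→V4): /fk/ splits as /f/ + /k/ (/k/ is the longest suffix that is a licit onset).
Result: mamz.ni.nef.kohj.
Syllable 2 is /ni/; it ends in its nucleus with no coda, so it is open.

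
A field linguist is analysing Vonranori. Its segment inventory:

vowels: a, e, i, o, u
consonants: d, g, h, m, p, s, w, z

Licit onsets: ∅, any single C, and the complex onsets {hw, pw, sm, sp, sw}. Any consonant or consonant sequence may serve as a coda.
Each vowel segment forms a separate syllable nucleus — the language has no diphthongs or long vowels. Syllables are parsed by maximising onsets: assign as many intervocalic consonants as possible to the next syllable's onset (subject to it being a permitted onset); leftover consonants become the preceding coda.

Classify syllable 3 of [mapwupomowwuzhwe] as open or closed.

open

The vowels are a, u, o, o, u, e — 6 nuclei, so 6 syllables.
V1 /a/ – V2 /u/: /pw/ — entire cluster is a permitted onset → onset /pw/, coda ∅.
V2 /u/ – V3 /o/: /p/ is a single consonant, so it becomes the next onset.
V3 /o/ – V4 /o/: just /m/ — single C goes to the following onset.
V4 /o/ – V5 /u/: /ww/; trying suffixes from longest down, /w/ is the first permitted one, so coda /w/ | onset /w/.
V5 /u/ – V6 /e/: cluster /zhw/ — the longest permitted-onset suffix is /hw/; onset = /hw/, preceding coda = /z/.
So the parse is ma.pwu.po.mow.wuz.hwe.
Syllable 3 is /po/; it ends in its nucleus with no coda, so it is open.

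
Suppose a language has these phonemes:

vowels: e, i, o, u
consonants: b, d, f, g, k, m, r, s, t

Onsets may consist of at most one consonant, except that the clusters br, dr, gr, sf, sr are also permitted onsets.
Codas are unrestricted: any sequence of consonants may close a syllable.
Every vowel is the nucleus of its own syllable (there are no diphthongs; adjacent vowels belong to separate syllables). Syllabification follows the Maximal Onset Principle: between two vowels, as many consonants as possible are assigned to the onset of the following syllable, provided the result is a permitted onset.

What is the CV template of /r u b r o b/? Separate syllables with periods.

CV.CCVC

Nuclei (vowels): u, o → 2 syllables.
V1 /u/ – V2 /o/: /br/ is a licit onset in full, so it all attaches to the next syllable.
Syllabification: ru.brob.
Mapping each syllable to C/V: /ru/ → CV, /brob/ → CCVC.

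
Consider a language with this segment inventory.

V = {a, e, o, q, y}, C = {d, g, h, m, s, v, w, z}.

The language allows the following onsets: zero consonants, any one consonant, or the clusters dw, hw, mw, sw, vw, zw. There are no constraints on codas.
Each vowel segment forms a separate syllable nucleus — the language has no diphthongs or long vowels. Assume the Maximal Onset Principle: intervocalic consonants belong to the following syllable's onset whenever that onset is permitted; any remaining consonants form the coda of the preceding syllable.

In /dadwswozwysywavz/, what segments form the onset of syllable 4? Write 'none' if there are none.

Nuclei (vowels): a, o, y, y, a → 5 syllables.
σ1/σ2 boundary: /dwsw/ splits as /dw/ + /sw/ (/sw/ is the longest suffix that is a licit onset).
σ2/σ3 boundary: cluster /zw/ — /zw/ is itself a permitted onset, so the whole cluster goes right; preceding coda = ∅.
σ3/σ4 boundary: just /s/ — single C goes to the following onset.
σ4/σ5 boundary: /w/ → onset of the next syllable (single consonants are always licit onsets).
Syllabification: dadw.swo.zwy.sy.wavz.
Syllable 4 is /sy/: onset /s/, nucleus /y/, coda ∅.

s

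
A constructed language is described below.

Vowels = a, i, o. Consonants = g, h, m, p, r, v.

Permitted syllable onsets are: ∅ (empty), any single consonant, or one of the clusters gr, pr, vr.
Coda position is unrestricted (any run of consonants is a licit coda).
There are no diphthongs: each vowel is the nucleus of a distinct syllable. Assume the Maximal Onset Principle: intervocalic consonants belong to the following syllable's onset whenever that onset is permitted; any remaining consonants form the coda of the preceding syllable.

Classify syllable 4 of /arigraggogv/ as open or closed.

closed

Nuclei (vowels): a, i, a, o → 4 syllables.
/a…i/ gap (V1→V2): /r/ → onset of the next syllable (single consonants are always licit onsets).
/i…a/ gap (V2→V3): /gr/ — entire cluster is a permitted onset → onset /gr/, coda ∅.
/a…o/ gap (V3→V4): /gg/; trying suffixes from longest down, /g/ is the first permitted one, so coda /g/ | onset /g/.
Result: a.ri.grag.gogv.
Syllable 4 is /gogv/ with coda /gv/, so it is closed.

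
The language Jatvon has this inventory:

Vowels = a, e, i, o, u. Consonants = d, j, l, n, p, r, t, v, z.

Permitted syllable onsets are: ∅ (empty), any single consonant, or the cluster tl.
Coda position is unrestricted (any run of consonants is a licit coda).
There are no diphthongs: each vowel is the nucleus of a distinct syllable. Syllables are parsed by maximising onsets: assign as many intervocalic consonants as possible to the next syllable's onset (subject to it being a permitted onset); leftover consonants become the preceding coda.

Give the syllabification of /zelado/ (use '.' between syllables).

ze.la.do

Vowels present: e, a, o; each is a nucleus, giving 3 syllables.
Between /e/ (V1) and /a/ (V2): /l/ → onset of the next syllable (single consonants are always licit onsets).
Between /a/ (V2) and /o/ (V3): /d/ → onset of the next syllable (single consonants are always licit onsets).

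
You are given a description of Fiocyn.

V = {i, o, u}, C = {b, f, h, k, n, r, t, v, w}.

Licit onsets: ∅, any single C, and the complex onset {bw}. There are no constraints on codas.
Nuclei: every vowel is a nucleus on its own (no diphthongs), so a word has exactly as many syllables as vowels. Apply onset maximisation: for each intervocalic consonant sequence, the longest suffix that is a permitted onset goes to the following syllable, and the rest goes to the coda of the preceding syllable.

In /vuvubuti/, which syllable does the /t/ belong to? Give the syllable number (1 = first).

Vowels present: u, u, u, i; each is a nucleus, giving 4 syllables.
V1 /u/ – V2 /u/: /v/ → onset of the next syllable (single consonants are always licit onsets).
V2 /u/ – V3 /u/: just /b/ — single C goes to the following onset.
V3 /u/ – V4 /i/: /t/ → onset of the next syllable (single consonants are always licit onsets).
So the parse is vu.vu.bu.ti.
The /t/ is in the onset of syllable 4 (/ti/).

4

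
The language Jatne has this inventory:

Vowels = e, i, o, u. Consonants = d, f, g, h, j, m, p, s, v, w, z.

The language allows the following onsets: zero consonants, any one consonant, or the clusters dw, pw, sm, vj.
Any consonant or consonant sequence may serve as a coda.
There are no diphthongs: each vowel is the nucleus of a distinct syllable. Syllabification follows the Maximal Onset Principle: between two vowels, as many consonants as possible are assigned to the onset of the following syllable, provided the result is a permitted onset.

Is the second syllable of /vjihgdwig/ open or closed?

Nuclei (vowels): i, i → 2 syllables.
Between /i/ (V1) and /i/ (V2): /hgdw/ splits as /hg/ + /dw/ (/dw/ is the longest suffix that is a licit onset).
Syllabification: vjihg.dwig.
Syllable 2 is /dwig/ with coda /g/, so it is closed.

closed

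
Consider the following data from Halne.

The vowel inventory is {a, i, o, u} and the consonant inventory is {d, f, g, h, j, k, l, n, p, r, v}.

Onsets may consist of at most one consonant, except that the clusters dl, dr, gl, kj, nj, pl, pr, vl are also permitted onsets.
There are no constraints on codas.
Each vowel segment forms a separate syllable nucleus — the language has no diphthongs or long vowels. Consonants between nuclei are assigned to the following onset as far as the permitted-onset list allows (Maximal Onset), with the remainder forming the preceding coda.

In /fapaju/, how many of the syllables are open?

Vowels present: a, a, u; each is a nucleus, giving 3 syllables.
Between /a/ (V1) and /a/ (V2): /p/ is a single consonant, so it becomes the next onset.
Between /a/ (V2) and /u/ (V3): /j/ is a single consonant, so it becomes the next onset.
Syllabification: fa.pa.ju.
Classifying each syllable: /fa/ (open), /pa/ (open), /ju/ (open).
Open syllables: 3.

3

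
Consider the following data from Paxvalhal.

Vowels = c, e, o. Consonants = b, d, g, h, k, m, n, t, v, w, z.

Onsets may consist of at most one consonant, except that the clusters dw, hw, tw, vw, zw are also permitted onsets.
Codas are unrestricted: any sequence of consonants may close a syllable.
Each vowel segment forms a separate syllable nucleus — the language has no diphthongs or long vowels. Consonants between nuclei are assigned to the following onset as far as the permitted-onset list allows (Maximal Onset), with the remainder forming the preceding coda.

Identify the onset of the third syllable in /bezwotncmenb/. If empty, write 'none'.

n

The vowels are e, o, c, e — 4 nuclei, so 4 syllables.
σ1/σ2 boundary: /zw/ is a licit onset in full, so it all attaches to the next syllable.
σ2/σ3 boundary: /tn/ — longest licit onset from the right is /n/, leaving /t/ as coda.
σ3/σ4 boundary: just /m/ — single C goes to the following onset.
Putting it together: be.zwot.nc.menb.
Syllable 3 is /nc/: onset /n/, nucleus /c/, coda ∅.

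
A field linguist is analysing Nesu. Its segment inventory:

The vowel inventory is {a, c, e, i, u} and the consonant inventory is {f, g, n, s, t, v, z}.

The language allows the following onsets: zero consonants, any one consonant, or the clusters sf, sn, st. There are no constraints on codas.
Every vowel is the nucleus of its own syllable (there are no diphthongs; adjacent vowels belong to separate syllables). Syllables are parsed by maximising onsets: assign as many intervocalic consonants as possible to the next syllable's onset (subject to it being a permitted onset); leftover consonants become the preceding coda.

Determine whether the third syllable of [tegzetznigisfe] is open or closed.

The vowels are e, e, i, i, e — 5 nuclei, so 5 syllables.
σ1/σ2 boundary: cluster /gz/ — the longest permitted-onset suffix is /z/; onset = /z/, preceding coda = /g/.
σ2/σ3 boundary: cluster /tzn/ — the longest permitted-onset suffix is /n/; onset = /n/, preceding coda = /tz/.
σ3/σ4 boundary: /g/ → onset of the next syllable (single consonants are always licit onsets).
σ4/σ5 boundary: /sf/ — entire cluster is a permitted onset → onset /sf/, coda ∅.
Syllabification: teg.zetz.ni.gi.sfe.
Syllable 3 is /ni/; it ends in its nucleus with no coda, so it is open.

open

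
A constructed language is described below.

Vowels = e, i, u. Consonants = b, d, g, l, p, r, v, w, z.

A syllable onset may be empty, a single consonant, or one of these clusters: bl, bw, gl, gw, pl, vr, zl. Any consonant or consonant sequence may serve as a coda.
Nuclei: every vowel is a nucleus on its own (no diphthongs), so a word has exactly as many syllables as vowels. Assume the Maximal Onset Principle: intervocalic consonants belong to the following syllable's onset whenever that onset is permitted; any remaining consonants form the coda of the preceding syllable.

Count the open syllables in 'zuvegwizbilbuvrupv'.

The vowels are u, e, i, i, u, u — 6 nuclei, so 6 syllables.
V1 /u/ – V2 /e/: just /v/ — single C goes to the following onset.
V2 /e/ – V3 /i/: cluster /gw/ — /gw/ is itself a permitted onset, so the whole cluster goes right; preceding coda = ∅.
V3 /i/ – V4 /i/: cluster /zb/ — the longest permitted-onset suffix is /b/; onset = /b/, preceding coda = /z/.
V4 /i/ – V5 /u/: cluster /lb/ — the longest permitted-onset suffix is /b/; onset = /b/, preceding coda = /l/.
V5 /u/ – V6 /u/: /vr/ is a licit onset in full, so it all attaches to the next syllable.
So the parse is zu.ve.gwiz.bil.bu.vrupv.
Classifying each syllable: /zu/ (open), /ve/ (open), /gwiz/ (closed), /bil/ (closed), /bu/ (open), /vrupv/ (closed).
Open syllables: 3.

3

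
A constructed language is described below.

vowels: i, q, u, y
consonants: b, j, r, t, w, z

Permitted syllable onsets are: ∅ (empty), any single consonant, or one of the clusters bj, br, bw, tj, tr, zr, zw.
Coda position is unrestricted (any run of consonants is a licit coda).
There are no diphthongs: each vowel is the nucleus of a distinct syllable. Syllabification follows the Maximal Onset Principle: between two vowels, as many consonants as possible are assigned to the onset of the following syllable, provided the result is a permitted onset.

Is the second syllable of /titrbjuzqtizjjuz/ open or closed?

open

The vowels are i, u, q, i, u — 5 nuclei, so 5 syllables.
V1 /i/ – V2 /u/: /trbj/; trying suffixes from longest down, /bj/ is the first permitted one, so coda /tr/ | onset /bj/.
V2 /u/ – V3 /q/: /z/ → onset of the next syllable (single consonants are always licit onsets).
V3 /q/ – V4 /i/: /t/ → onset of the next syllable (single consonants are always licit onsets).
V4 /i/ – V5 /u/: /zjj/; trying suffixes from longest down, /j/ is the first permitted one, so coda /zj/ | onset /j/.
Result: titr.bju.zq.tizj.juz.
Syllable 2 is /bju/; it ends in its nucleus with no coda, so it is open.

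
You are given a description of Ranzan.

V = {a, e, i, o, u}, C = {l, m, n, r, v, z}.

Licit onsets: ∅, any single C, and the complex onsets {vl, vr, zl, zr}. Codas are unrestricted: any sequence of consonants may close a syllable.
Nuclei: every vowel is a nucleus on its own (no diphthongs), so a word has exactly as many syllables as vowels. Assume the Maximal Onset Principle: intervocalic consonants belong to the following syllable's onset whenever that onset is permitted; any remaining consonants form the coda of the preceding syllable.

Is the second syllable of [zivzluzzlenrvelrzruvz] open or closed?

Nuclei (vowels): i, u, e, e, u → 5 syllables.
V1 /i/ – V2 /u/: cluster /vzl/ — the longest permitted-onset suffix is /zl/; onset = /zl/, preceding coda = /v/.
V2 /u/ – V3 /e/: /zzl/ — longest licit onset from the right is /zl/, leaving /z/ as coda.
V3 /e/ – V4 /e/: cluster /nrv/ — the longest permitted-onset suffix is /v/; onset = /v/, preceding coda = /nr/.
V4 /e/ – V5 /u/: /lrzr/ splits as /lr/ + /zr/ (/zr/ is the longest suffix that is a licit onset).
Putting it together: ziv.zluz.zlenr.velr.zruvz.
Syllable 2 is /zluz/ with coda /z/, so it is closed.

closed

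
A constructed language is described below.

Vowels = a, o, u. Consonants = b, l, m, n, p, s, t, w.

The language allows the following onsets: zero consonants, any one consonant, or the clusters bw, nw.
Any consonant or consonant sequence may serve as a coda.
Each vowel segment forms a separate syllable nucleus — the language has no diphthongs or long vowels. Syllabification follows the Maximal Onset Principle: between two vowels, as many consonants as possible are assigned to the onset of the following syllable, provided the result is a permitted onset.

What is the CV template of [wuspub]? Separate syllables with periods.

The vowels are u, u — 2 nuclei, so 2 syllables.
/u…u/ gap (V1→V2): /sp/ — longest licit onset from the right is /p/, leaving /s/ as coda.
Result: wus.pub.
Mapping each syllable to C/V: /wus/ → CVC, /pub/ → CVC.

CVC.CVC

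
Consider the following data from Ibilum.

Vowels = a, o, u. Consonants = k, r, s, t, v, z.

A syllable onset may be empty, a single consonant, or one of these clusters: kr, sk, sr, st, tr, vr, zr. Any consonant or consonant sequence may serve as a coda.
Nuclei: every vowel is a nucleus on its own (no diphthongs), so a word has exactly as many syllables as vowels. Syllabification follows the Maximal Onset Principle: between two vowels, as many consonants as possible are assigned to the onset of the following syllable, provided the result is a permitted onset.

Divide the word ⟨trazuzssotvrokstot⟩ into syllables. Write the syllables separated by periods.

The vowels are a, u, o, o, o — 5 nuclei, so 5 syllables.
V1 /a/ – V2 /u/: /z/ → onset of the next syllable (single consonants are always licit onsets).
V2 /u/ – V3 /o/: /zss/ splits as /zs/ + /s/ (/s/ is the longest suffix that is a licit onset).
V3 /o/ – V4 /o/: /tvr/; trying suffixes from longest down, /vr/ is the first permitted one, so coda /t/ | onset /vr/.
V4 /o/ – V5 /o/: /kst/ splits as /k/ + /st/ (/st/ is the longest suffix that is a licit onset).

tra.zuzs.sot.vrok.stot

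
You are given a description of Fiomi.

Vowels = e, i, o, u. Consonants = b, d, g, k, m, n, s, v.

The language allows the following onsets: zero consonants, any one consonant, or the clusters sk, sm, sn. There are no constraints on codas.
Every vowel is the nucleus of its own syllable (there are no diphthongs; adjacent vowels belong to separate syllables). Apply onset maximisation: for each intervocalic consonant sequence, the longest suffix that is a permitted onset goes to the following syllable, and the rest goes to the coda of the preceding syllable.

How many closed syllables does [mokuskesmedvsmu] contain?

Nuclei (vowels): o, u, e, e, u → 5 syllables.
/o…u/ gap (V1→V2): /k/ → onset of the next syllable (single consonants are always licit onsets).
/u…e/ gap (V2→V3): /sk/ is a licit onset in full, so it all attaches to the next syllable.
/e…e/ gap (V3→V4): cluster /sm/ — /sm/ is itself a permitted onset, so the whole cluster goes right; preceding coda = ∅.
/e…u/ gap (V4→V5): /dvsm/; trying suffixes from longest down, /sm/ is the first permitted one, so coda /dv/ | onset /sm/.
Syllabification: mo.ku.ske.smedv.smu.
Classifying each syllable: /mo/ (open), /ku/ (open), /ske/ (open), /smedv/ (closed), /smu/ (open).
Closed syllables: 1.

1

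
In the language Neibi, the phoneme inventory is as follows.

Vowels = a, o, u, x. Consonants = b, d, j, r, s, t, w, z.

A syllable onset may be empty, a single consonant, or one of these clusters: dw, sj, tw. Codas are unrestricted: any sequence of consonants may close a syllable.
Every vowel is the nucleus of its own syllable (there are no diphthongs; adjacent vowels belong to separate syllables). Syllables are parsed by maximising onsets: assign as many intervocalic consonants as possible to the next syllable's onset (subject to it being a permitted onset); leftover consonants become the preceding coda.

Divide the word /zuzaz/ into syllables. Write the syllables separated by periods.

Nuclei (vowels): u, a → 2 syllables.
V1 /u/ – V2 /a/: just /z/ — single C goes to the following onset.

zu.zaz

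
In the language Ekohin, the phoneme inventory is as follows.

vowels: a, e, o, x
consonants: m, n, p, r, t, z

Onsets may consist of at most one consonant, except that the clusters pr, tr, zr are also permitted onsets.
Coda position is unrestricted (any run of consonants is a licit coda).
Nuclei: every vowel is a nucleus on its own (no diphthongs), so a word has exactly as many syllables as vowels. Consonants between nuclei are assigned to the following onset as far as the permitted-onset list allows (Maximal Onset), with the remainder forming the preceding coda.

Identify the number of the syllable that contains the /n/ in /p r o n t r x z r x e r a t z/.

1

Nuclei (vowels): o, x, x, e, a → 5 syllables.
σ1/σ2 boundary: cluster /ntr/ — the longest permitted-onset suffix is /tr/; onset = /tr/, preceding coda = /n/.
σ2/σ3 boundary: cluster /zr/ — /zr/ is itself a permitted onset, so the whole cluster goes right; preceding coda = ∅.
σ3/σ4 boundary: hiatus — the boundary sits between the two vowels.
σ4/σ5 boundary: /r/ is a single consonant, so it becomes the next onset.
Putting it together: pron.trx.zrx.e.ratz.
The /n/ is in the coda of syllable 1 (/pron/).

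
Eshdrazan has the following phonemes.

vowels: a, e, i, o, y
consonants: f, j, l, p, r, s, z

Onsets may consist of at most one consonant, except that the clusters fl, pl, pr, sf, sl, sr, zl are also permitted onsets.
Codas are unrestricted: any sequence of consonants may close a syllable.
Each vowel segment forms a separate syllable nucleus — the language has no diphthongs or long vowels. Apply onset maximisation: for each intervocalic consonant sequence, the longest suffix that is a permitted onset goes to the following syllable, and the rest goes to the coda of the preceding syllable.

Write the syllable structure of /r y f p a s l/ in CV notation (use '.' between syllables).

The vowels are y, a — 2 nuclei, so 2 syllables.
V1 /y/ – V2 /a/: /fp/; trying suffixes from longest down, /p/ is the first permitted one, so coda /f/ | onset /p/.
Putting it together: ryf.pasl.
Mapping each syllable to C/V: /ryf/ → CVC, /pasl/ → CVCC.

CVC.CVCC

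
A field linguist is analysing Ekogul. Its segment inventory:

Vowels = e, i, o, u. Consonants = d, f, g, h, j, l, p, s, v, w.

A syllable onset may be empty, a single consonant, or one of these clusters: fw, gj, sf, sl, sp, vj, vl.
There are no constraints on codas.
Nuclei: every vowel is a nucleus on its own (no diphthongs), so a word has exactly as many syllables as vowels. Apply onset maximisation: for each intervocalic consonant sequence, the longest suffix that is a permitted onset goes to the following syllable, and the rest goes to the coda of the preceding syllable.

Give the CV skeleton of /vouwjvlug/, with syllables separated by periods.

Vowels present: o, u, u; each is a nucleus, giving 3 syllables.
σ1/σ2 boundary: no consonants, so the boundary falls immediately after /o/.
σ2/σ3 boundary: cluster /wjvl/ — the longest permitted-onset suffix is /vl/; onset = /vl/, preceding coda = /wj/.
So the parse is vo.uwj.vlug.
Mapping each syllable to C/V: /vo/ → CV, /uwj/ → VCC, /vlug/ → CCVC.

CV.VCC.CCVC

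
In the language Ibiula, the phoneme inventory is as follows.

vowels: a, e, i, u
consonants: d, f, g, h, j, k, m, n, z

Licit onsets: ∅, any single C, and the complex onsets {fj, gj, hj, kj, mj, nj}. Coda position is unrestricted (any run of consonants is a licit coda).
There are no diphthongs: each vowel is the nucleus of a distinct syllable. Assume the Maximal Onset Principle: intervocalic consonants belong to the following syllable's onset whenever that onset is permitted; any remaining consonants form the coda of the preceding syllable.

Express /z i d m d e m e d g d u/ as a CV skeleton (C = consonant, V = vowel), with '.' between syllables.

Vowels present: i, e, e, u; each is a nucleus, giving 4 syllables.
V1 /i/ – V2 /e/: cluster /dmd/ — the longest permitted-onset suffix is /d/; onset = /d/, preceding coda = /dm/.
V2 /e/ – V3 /e/: /m/ → onset of the next syllable (single consonants are always licit onsets).
V3 /e/ – V4 /u/: /dgd/ splits as /dg/ + /d/ (/d/ is the longest suffix that is a licit onset).
Syllabification: zidm.de.medg.du.
Mapping each syllable to C/V: /zidm/ → CVCC, /de/ → CV, /medg/ → CVCC, /du/ → CV.

CVCC.CV.CVCC.CV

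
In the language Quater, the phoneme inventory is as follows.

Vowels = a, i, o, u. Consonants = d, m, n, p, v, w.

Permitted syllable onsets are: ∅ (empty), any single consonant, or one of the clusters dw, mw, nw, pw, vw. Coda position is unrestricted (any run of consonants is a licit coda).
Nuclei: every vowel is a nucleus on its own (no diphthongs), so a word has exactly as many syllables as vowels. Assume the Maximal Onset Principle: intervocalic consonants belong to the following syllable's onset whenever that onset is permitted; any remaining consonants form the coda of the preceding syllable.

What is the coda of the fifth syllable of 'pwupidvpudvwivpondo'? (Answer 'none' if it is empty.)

n

Nuclei (vowels): u, i, u, i, o, o → 6 syllables.
V1 /u/ – V2 /i/: /p/ is a single consonant, so it becomes the next onset.
V2 /i/ – V3 /u/: /dvp/ splits as /dv/ + /p/ (/p/ is the longest suffix that is a licit onset).
V3 /u/ – V4 /i/: /dvw/; trying suffixes from longest down, /vw/ is the first permitted one, so coda /d/ | onset /vw/.
V4 /i/ – V5 /o/: /vp/ — longest licit onset from the right is /p/, leaving /v/ as coda.
V5 /o/ – V6 /o/: /nd/ — longest licit onset from the right is /d/, leaving /n/ as coda.
Putting it together: pwu.pidv.pud.vwiv.pon.do.
Syllable 5 is /pon/: onset /p/, nucleus /o/, coda /n/.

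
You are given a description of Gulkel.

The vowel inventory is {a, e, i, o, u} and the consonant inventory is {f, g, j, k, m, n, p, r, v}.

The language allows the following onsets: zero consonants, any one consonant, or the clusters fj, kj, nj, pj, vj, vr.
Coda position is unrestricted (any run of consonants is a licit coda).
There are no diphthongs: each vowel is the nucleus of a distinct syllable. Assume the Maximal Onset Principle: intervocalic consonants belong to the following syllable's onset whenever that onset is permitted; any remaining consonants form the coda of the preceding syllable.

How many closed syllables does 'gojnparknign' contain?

Vowels present: o, a, i; each is a nucleus, giving 3 syllables.
/o…a/ gap (V1→V2): cluster /jnp/ — the longest permitted-onset suffix is /p/; onset = /p/, preceding coda = /jn/.
/a…i/ gap (V2→V3): /rkn/; trying suffixes from longest down, /n/ is the first permitted one, so coda /rk/ | onset /n/.
Result: gojn.park.nign.
Classifying each syllable: /gojn/ (closed), /park/ (closed), /nign/ (closed).
Closed syllables: 3.

3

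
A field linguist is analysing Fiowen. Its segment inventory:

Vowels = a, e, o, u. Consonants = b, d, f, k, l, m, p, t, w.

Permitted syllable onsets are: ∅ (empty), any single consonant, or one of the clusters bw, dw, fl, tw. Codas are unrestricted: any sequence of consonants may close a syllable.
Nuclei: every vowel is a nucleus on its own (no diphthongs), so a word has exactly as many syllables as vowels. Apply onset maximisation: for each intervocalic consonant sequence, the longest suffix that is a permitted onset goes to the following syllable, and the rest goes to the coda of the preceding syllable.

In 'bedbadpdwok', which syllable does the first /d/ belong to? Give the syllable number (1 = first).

1

Nuclei (vowels): e, a, o → 3 syllables.
/e…a/ gap (V1→V2): /db/ — longest licit onset from the right is /b/, leaving /d/ as coda.
/a…o/ gap (V2→V3): /dpdw/ — longest licit onset from the right is /dw/, leaving /dp/ as coda.
So the parse is bed.badp.dwok.
The first /d/ is in the coda of syllable 1 (/bed/).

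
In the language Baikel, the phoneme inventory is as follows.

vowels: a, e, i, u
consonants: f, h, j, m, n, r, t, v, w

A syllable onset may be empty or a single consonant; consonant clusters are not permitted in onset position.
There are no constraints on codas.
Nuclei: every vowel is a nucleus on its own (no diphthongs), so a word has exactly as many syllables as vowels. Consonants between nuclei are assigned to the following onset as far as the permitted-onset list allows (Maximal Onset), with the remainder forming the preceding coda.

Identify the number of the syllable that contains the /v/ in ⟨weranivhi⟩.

3

Nuclei (vowels): e, a, i, i → 4 syllables.
Between /e/ (V1) and /a/ (V2): /r/ is a single consonant, so it becomes the next onset.
Between /a/ (V2) and /i/ (V3): /n/ is a single consonant, so it becomes the next onset.
Between /i/ (V3) and /i/ (V4): cluster /vh/ — the longest permitted-onset suffix is /h/; onset = /h/, preceding coda = /v/.
Result: we.ra.niv.hi.
The /v/ is in the coda of syllable 3 (/niv/).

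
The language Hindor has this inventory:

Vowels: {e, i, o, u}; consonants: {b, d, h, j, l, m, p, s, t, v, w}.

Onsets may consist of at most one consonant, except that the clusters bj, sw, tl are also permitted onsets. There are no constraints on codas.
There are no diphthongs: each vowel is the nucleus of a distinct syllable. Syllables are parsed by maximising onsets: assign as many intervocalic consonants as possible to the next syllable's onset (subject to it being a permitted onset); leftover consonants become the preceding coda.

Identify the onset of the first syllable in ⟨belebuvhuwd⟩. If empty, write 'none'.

Vowels present: e, e, u, u; each is a nucleus, giving 4 syllables.
V1 /e/ – V2 /e/: /l/ is a single consonant, so it becomes the next onset.
V2 /e/ – V3 /u/: just /b/ — single C goes to the following onset.
V3 /u/ – V4 /u/: cluster /vh/ — the longest permitted-onset suffix is /h/; onset = /h/, preceding coda = /v/.
Putting it together: be.le.buv.huwd.
Syllable 1 is /be/: onset /b/, nucleus /e/, coda ∅.

b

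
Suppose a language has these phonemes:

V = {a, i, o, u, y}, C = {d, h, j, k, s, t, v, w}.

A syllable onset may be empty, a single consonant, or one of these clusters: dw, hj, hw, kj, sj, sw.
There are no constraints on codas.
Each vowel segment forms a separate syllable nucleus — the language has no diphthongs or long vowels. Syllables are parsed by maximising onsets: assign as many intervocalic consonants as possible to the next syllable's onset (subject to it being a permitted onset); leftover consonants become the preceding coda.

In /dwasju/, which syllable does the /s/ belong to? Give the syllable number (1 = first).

Nuclei (vowels): a, u → 2 syllables.
V1 /a/ – V2 /u/: /sj/ is a licit onset in full, so it all attaches to the next syllable.
So the parse is dwa.sju.
The /s/ is in the onset of syllable 2 (/sju/).

2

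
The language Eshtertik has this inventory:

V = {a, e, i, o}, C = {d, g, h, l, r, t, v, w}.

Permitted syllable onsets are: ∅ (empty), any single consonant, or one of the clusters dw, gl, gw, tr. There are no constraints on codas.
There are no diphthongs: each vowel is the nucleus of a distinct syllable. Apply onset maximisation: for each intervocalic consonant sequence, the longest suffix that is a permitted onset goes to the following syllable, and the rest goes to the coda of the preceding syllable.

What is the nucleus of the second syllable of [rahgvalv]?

a

The vowels are a, a — 2 nuclei, so 2 syllables.
The second nucleus (vowel 2 from the left) is /a/.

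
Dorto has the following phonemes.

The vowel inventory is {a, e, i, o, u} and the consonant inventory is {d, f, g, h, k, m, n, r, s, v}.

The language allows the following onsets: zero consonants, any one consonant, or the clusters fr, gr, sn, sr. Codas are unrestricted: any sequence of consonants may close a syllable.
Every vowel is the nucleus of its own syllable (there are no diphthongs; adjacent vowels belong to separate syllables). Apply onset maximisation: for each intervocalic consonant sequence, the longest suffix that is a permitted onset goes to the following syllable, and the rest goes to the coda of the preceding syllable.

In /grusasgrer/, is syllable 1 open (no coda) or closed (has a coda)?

open

The vowels are u, a, e — 3 nuclei, so 3 syllables.
σ1/σ2 boundary: /s/ → onset of the next syllable (single consonants are always licit onsets).
σ2/σ3 boundary: /sgr/ splits as /s/ + /gr/ (/gr/ is the longest suffix that is a licit onset).
So the parse is gru.sas.grer.
Syllable 1 is /gru/; it ends in its nucleus with no coda, so it is open.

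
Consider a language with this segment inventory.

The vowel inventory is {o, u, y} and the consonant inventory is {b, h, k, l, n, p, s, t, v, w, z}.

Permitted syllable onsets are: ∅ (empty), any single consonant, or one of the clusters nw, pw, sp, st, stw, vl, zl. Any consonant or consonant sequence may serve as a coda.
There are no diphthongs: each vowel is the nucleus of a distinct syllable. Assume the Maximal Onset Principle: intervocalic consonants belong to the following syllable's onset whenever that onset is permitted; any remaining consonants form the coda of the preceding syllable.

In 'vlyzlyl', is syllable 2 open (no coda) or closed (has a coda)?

closed

Vowels present: y, y; each is a nucleus, giving 2 syllables.
Between /y/ (V1) and /y/ (V2): /zl/ is a licit onset in full, so it all attaches to the next syllable.
So the parse is vly.zlyl.
Syllable 2 is /zlyl/ with coda /l/, so it is closed.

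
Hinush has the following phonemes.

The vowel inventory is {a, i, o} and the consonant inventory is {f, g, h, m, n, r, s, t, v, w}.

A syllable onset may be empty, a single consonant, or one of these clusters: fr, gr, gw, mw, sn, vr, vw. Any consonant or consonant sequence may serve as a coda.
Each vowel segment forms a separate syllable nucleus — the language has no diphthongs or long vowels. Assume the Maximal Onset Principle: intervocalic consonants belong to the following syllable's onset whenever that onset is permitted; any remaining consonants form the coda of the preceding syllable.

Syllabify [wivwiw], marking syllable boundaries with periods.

wi.vwiw

Nuclei (vowels): i, i → 2 syllables.
Between /i/ (V1) and /i/ (V2): /vw/ is a licit onset in full, so it all attaches to the next syllable.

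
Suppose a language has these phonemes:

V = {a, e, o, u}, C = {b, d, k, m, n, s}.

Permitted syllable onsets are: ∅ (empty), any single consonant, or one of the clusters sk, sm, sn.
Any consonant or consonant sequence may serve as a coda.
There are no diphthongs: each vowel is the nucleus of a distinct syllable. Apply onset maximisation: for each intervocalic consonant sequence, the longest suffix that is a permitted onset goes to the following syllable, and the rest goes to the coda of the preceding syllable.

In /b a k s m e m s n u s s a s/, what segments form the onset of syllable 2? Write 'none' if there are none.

sm

Nuclei (vowels): a, e, u, a → 4 syllables.
σ1/σ2 boundary: /ksm/; trying suffixes from longest down, /sm/ is the first permitted one, so coda /k/ | onset /sm/.
σ2/σ3 boundary: cluster /msn/ — the longest permitted-onset suffix is /sn/; onset = /sn/, preceding coda = /m/.
σ3/σ4 boundary: /ss/ — longest licit onset from the right is /s/, leaving /s/ as coda.
Putting it together: bak.smem.snus.sas.
Syllable 2 is /smem/: onset /sm/, nucleus /e/, coda /m/.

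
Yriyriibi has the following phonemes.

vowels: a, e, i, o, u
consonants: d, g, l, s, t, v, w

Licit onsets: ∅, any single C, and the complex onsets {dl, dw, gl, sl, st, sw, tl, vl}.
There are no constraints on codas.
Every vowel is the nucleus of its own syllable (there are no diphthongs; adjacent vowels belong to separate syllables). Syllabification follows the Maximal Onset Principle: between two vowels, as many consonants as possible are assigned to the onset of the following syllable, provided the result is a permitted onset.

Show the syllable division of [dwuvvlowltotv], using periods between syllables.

Nuclei (vowels): u, o, o → 3 syllables.
V1 /u/ – V2 /o/: cluster /vvl/ — the longest permitted-onset suffix is /vl/; onset = /vl/, preceding coda = /v/.
V2 /o/ – V3 /o/: /wlt/ — longest licit onset from the right is /t/, leaving /wl/ as coda.

dwuv.vlowl.totv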